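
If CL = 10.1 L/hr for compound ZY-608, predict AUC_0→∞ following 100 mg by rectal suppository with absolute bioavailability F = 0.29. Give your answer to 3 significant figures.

AUC = 2.87 mg/L·hr

AUC_0→∞ = F × Dose / CL
        = 0.29 × 100 / 10.1 = 2.87129 mg/L·hr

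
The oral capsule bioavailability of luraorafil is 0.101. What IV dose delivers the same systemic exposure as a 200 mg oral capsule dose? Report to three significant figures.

D_iv = 20.2 mg

Systemic exposure from an extravascular dose = F × D_ev, so the equivalent IV dose is F × D_ev.
D_iv = F × D_ev = 0.101 × 200 = 20.2 mg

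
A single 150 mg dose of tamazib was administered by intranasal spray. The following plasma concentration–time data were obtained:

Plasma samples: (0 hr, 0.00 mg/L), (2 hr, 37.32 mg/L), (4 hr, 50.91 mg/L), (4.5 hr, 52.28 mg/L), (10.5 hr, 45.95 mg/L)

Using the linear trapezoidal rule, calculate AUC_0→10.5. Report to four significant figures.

Trapezoidal AUC_0→10.5:
  [0→2]: (0.00+37.32)/2 × 2 = 37.32
  [2→4]: (37.32+50.91)/2 × 2 = 88.23
  [4→4.5]: (50.91+52.28)/2 × 0.5 = 25.7975
  [4.5→10.5]: (52.28+45.95)/2 × 6 = 294.69
  Sum = 446.0375 mg/L·hr

AUC = 446.0 mg/L·hr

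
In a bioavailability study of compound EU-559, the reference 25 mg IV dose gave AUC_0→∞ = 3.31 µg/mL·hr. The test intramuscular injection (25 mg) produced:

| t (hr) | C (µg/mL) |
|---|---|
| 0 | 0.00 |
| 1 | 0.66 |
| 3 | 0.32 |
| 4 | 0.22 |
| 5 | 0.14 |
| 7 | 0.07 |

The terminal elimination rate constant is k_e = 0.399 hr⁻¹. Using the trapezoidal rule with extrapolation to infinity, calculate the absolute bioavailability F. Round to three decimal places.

Trapezoidal AUC_0→7 (intramuscular injection):
  [0→1]: (0.00+0.66)/2 × 1 = 0.33
  [1→3]: (0.66+0.32)/2 × 2 = 0.98
  [3→4]: (0.32+0.22)/2 × 1 = 0.27
  [4→5]: (0.22+0.14)/2 × 1 = 0.18
  [5→7]: (0.14+0.07)/2 × 2 = 0.21
  Sum = 1.97 µg/mL·hr
Tail: C_last/k_e = 0.07/0.399 = 0.175
AUC_0→∞ (intramuscular injection) = 1.97 + 0.175 = 2.145 µg/mL·hr
F = (AUC_ev/D_ev)/(AUC_iv/D_iv) = (2.145/25)/(3.31/25) = 0.0858/0.1324 = 0.6480

F = 0.648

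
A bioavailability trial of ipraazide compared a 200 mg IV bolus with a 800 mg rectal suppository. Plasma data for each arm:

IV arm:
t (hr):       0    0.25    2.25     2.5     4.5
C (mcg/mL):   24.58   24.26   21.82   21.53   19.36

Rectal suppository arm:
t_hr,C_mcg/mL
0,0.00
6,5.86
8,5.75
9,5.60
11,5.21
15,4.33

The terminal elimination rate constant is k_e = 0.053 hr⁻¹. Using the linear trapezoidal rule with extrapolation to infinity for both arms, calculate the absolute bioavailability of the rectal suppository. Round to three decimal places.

F = 0.079

Trapezoidal AUC_0→4.5 (IV):
  [0→0.25]: (24.58+24.26)/2 × 0.25 = 6.105
  [0.25→2.25]: (24.26+21.82)/2 × 2 = 46.08
  [2.25→2.5]: (21.82+21.53)/2 × 0.25 = 5.41875
  [2.5→4.5]: (21.53+19.36)/2 × 2 = 40.89
  Sum = 98.49375 mcg/mL·hr
IV tail: 19.36/0.053 = 365.283; AUC_iv,0→∞ = 98.49375 + 365.283 = 463.77675 mcg/mL·hr
Trapezoidal AUC_0→15 (rectal suppository):
  [0→6]: (0.00+5.86)/2 × 6 = 17.58
  [6→8]: (5.86+5.75)/2 × 2 = 11.61
  [8→9]: (5.75+5.60)/2 × 1 = 5.675
  [9→11]: (5.60+5.21)/2 × 2 = 10.81
  [11→15]: (5.21+4.33)/2 × 4 = 19.08
  Sum = 64.755 mcg/mL·hr
rectal suppository tail: 4.33/0.053 = 81.698; AUC_ev,0→∞ = 64.755 + 81.698 = 146.453 mcg/mL·hr
F = (AUC_ev/D_ev)/(AUC_iv/D_iv) = (146.453/800)/(463.77675/200) = 0.18306625/2.31888 = 0.0789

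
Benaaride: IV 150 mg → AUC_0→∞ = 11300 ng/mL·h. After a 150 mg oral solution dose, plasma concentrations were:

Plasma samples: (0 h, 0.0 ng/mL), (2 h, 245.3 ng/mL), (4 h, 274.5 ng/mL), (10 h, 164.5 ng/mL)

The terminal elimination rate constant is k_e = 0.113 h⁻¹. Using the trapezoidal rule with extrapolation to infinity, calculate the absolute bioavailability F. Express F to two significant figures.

Trapezoidal AUC_0→10 (oral solution):
  [0→2]: (0.0+245.3)/2 × 2 = 245.3
  [2→4]: (245.3+274.5)/2 × 2 = 519.8
  [4→10]: (274.5+164.5)/2 × 6 = 1317.0
  Sum = 2082.1 ng/mL·h
Tail: C_last/k_e = 164.5/0.113 = 1455.752
AUC_0→∞ (oral solution) = 2082.1 + 1455.752 = 3537.852 ng/mL·h
F = (AUC_ev/D_ev)/(AUC_iv/D_iv) = (3537.852/150)/(11300/150) = 23.58568/75.3333 = 0.3131

F = 0.31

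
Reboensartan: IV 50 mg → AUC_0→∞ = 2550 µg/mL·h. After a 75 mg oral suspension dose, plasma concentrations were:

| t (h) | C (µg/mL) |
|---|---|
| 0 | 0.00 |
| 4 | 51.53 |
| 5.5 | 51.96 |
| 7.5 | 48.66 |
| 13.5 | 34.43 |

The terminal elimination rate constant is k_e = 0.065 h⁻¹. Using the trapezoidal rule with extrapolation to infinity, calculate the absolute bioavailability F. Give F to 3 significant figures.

Trapezoidal AUC_0→13.5 (oral suspension):
  [0→4]: (0.00+51.53)/2 × 4 = 103.06
  [4→5.5]: (51.53+51.96)/2 × 1.5 = 77.6175
  [5.5→7.5]: (51.96+48.66)/2 × 2 = 100.62
  [7.5→13.5]: (48.66+34.43)/2 × 6 = 249.27
  Sum = 530.5675 µg/mL·h
Tail: C_last/k_e = 34.43/0.065 = 529.692
AUC_0→∞ (oral suspension) = 530.5675 + 529.692 = 1060.2595 µg/mL·h
F = (AUC_ev/D_ev)/(AUC_iv/D_iv) = (1060.2595/75)/(2550/50) = 14.1368/51 = 0.2772

F = 0.277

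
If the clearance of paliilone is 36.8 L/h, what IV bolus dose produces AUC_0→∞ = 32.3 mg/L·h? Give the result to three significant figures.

Dose = 1190 mg

Dose_iv = CL × AUC_0→∞
     = 36.8 × 32.3 = 1188.64 mg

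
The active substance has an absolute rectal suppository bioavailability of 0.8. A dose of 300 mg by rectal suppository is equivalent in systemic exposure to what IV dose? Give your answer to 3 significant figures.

Systemic exposure from an extravascular dose = F × D_ev, so the equivalent IV dose is F × D_ev.
D_iv = F × D_ev = 0.8 × 300 = 240 mg

D_iv = 240 mg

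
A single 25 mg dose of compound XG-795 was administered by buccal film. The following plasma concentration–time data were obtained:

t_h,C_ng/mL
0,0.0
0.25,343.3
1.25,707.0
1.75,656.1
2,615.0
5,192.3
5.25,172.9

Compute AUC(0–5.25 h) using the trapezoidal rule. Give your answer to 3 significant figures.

AUC = 2320 ng/mL·h

Trapezoidal AUC_0→5.25:
  [0→0.25]: (0.0+343.3)/2 × 0.25 = 42.9125
  [0.25→1.25]: (343.3+707.0)/2 × 1 = 525.15
  [1.25→1.75]: (707.0+656.1)/2 × 0.5 = 340.775
  [1.75→2]: (656.1+615.0)/2 × 0.25 = 158.8875
  [2→5]: (615.0+192.3)/2 × 3 = 1210.95
  [5→5.25]: (192.3+172.9)/2 × 0.25 = 45.65
  Sum = 2324.325 ng/mL·h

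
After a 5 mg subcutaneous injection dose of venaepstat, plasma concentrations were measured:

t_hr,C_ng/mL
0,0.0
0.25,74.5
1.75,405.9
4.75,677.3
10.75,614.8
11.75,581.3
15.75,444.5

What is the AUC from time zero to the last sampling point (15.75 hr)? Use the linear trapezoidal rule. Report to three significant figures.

AUC = 8520 ng/mL·hr

Trapezoidal AUC_0→15.75:
  [0→0.25]: (0.0+74.5)/2 × 0.25 = 9.3125
  [0.25→1.75]: (74.5+405.9)/2 × 1.5 = 360.3
  [1.75→4.75]: (405.9+677.3)/2 × 3 = 1624.8
  [4.75→10.75]: (677.3+614.8)/2 × 6 = 3876.3
  [10.75→11.75]: (614.8+581.3)/2 × 1 = 598.05
  [11.75→15.75]: (581.3+444.5)/2 × 4 = 2051.6
  Sum = 8520.3625 ng/mL·hr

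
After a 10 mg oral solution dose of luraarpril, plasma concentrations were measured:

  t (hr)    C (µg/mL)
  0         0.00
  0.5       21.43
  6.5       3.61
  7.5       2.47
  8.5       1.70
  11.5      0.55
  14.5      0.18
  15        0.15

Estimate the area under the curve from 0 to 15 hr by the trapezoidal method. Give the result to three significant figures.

Trapezoidal AUC_0→15:
  [0→0.5]: (0.00+21.43)/2 × 0.5 = 5.3575
  [0.5→6.5]: (21.43+3.61)/2 × 6 = 75.12
  [6.5→7.5]: (3.61+2.47)/2 × 1 = 3.04
  [7.5→8.5]: (2.47+1.70)/2 × 1 = 2.085
  [8.5→11.5]: (1.70+0.55)/2 × 3 = 3.375
  [11.5→14.5]: (0.55+0.18)/2 × 3 = 1.095
  [14.5→15]: (0.18+0.15)/2 × 0.5 = 0.0825
  Sum = 90.155 µg/mL·hr

AUC = 90.2 µg/mL·hr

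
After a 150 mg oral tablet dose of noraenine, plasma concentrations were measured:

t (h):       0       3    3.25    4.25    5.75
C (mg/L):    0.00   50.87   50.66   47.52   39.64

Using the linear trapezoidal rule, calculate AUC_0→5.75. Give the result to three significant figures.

Trapezoidal AUC_0→5.75:
  [0→3]: (0.00+50.87)/2 × 3 = 76.305
  [3→3.25]: (50.87+50.66)/2 × 0.25 = 12.69125
  [3.25→4.25]: (50.66+47.52)/2 × 1 = 49.09
  [4.25→5.75]: (47.52+39.64)/2 × 1.5 = 65.37
  Sum = 203.45625 mg/L·h

AUC = 203 mg/L·h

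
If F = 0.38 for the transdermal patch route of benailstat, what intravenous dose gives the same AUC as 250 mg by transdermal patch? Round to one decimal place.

Systemic exposure from an extravascular dose = F × D_ev, so the equivalent IV dose is F × D_ev.
D_iv = F × D_ev = 0.38 × 250 = 95 mg

D_iv = 95.0 mg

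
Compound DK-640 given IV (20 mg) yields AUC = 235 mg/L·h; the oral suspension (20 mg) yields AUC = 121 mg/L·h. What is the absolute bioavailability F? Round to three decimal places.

F = 0.515

F = (AUC_ev / D_ev) / (AUC_iv / D_iv)
  = (121/20) / (235/20)
  = 6.05 / 11.75 = 0.5149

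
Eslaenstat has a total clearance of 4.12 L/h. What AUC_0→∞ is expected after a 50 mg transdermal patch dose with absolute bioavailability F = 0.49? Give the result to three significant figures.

AUC_0→∞ = F × Dose / CL
        = 0.49 × 50 / 4.12 = 5.9466 mg/L·h

AUC = 5.95 mg/L·h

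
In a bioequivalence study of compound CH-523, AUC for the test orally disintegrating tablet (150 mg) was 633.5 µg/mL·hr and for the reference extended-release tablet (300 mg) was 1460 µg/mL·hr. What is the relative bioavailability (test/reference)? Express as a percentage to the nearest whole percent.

F_rel = (AUC_test/D_test) / (AUC_ref/D_ref)
      = (633.5/150) / (1460/300)
      = 4.22333 / 4.86667 = 0.8678 = 86.78%

F_rel = 87%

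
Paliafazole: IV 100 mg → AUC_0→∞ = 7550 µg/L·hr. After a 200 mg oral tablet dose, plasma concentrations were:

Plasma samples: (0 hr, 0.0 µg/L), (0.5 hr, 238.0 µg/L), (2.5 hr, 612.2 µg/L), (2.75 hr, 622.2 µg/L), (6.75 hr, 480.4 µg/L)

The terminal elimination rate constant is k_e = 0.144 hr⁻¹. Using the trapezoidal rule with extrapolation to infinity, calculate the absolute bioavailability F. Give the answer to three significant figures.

F = 0.437

Trapezoidal AUC_0→6.75 (oral tablet):
  [0→0.5]: (0.0+238.0)/2 × 0.5 = 59.5
  [0.5→2.5]: (238.0+612.2)/2 × 2 = 850.2
  [2.5→2.75]: (612.2+622.2)/2 × 0.25 = 154.3
  [2.75→6.75]: (622.2+480.4)/2 × 4 = 2205.2
  Sum = 3269.2 µg/L·hr
Tail: C_last/k_e = 480.4/0.144 = 3336.111
AUC_0→∞ (oral tablet) = 3269.2 + 3336.111 = 6605.311 µg/L·hr
F = (AUC_ev/D_ev)/(AUC_iv/D_iv) = (6605.311/200)/(7550/100) = 33.026555/75.5 = 0.4374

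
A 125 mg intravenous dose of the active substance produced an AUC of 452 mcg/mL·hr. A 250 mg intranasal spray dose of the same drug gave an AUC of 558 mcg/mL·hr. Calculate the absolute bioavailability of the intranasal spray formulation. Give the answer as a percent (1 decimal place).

F = 61.7%

F = (AUC_ev / D_ev) / (AUC_iv / D_iv)
  = (558/250) / (452/125)
  = 2.232 / 3.616 = 0.6173
  = 61.73%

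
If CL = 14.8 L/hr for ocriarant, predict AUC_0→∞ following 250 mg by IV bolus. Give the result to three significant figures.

AUC = 16.9 mg/L·hr

AUC_0→∞ = Dose_iv / CL
        = 250 / 14.8 = 16.8919 mg/L·hr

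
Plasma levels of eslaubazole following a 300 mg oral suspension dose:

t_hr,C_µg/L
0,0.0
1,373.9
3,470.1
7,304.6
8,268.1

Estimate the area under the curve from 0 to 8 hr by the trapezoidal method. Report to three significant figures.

Trapezoidal AUC_0→8:
  [0→1]: (0.0+373.9)/2 × 1 = 186.95
  [1→3]: (373.9+470.1)/2 × 2 = 844.0
  [3→7]: (470.1+304.6)/2 × 4 = 1549.4
  [7→8]: (304.6+268.1)/2 × 1 = 286.35
  Sum = 2866.7 µg/L·hr

AUC = 2870 µg/L·hr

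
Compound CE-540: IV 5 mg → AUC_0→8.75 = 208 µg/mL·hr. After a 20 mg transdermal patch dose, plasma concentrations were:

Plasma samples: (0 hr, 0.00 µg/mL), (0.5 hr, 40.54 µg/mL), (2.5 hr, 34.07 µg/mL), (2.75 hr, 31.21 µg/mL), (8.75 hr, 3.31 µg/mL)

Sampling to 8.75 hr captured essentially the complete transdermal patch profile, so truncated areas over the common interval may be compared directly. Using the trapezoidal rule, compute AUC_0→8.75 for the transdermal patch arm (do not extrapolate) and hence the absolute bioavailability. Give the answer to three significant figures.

Trapezoidal AUC_0→8.75 (transdermal patch):
  [0→0.5]: (0.00+40.54)/2 × 0.5 = 10.135
  [0.5→2.5]: (40.54+34.07)/2 × 2 = 74.61
  [2.5→2.75]: (34.07+31.21)/2 × 0.25 = 8.16
  [2.75→8.75]: (31.21+3.31)/2 × 6 = 103.56
  Sum = 196.465 µg/mL·hr
F = (AUC_ev/D_ev)/(AUC_iv/D_iv) = (196.465/20)/(208/5) = 9.82325/41.6 = 0.2361

F = 0.236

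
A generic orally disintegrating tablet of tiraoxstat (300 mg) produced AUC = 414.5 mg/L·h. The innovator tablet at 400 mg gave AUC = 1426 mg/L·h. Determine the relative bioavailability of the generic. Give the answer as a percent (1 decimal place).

F_rel = 38.8%

F_rel = (AUC_test/D_test) / (AUC_ref/D_ref)
      = (414.5/300) / (1426/400)
      = 1.38167 / 3.565 = 0.3876 = 38.76%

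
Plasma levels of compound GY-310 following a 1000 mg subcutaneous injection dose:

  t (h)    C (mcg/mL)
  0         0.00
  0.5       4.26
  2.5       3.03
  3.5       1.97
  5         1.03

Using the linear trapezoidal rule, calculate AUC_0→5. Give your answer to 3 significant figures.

Trapezoidal AUC_0→5:
  [0→0.5]: (0.00+4.26)/2 × 0.5 = 1.065
  [0.5→2.5]: (4.26+3.03)/2 × 2 = 7.29
  [2.5→3.5]: (3.03+1.97)/2 × 1 = 2.5
  [3.5→5]: (1.97+1.03)/2 × 1.5 = 2.25
  Sum = 13.105 mcg/mL·h

AUC = 13.1 mcg/mL·h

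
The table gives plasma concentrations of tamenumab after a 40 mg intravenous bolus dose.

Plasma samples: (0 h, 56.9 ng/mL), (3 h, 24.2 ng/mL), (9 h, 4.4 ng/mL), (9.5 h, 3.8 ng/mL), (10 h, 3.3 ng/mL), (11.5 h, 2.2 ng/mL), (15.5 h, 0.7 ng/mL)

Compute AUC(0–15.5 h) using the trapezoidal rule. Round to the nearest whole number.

AUC = 221 ng/mL·h

Trapezoidal AUC_0→15.5:
  [0→3]: (56.9+24.2)/2 × 3 = 121.65
  [3→9]: (24.2+4.4)/2 × 6 = 85.8
  [9→9.5]: (4.4+3.8)/2 × 0.5 = 2.05
  [9.5→10]: (3.8+3.3)/2 × 0.5 = 1.775
  [10→11.5]: (3.3+2.2)/2 × 1.5 = 4.125
  [11.5→15.5]: (2.2+0.7)/2 × 4 = 5.8
  Sum = 221.2 ng/mL·h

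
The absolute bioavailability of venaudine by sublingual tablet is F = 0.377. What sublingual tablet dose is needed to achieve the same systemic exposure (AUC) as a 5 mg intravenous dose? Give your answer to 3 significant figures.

D_sublingual = 13.3 mg

For equal systemic exposure: F × D_ev = D_iv
D_ev = D_iv / F = 5 / 0.377 = 13.2626 mg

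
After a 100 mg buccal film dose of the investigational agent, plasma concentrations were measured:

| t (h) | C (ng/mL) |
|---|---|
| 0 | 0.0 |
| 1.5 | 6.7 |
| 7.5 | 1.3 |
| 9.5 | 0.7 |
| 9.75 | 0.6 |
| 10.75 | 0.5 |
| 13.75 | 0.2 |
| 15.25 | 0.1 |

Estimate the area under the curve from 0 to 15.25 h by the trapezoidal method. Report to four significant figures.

AUC = 33.01 ng/mL·h

Trapezoidal AUC_0→15.25:
  [0→1.5]: (0.0+6.7)/2 × 1.5 = 5.025
  [1.5→7.5]: (6.7+1.3)/2 × 6 = 24.0
  [7.5→9.5]: (1.3+0.7)/2 × 2 = 2.0
  [9.5→9.75]: (0.7+0.6)/2 × 0.25 = 0.1625
  [9.75→10.75]: (0.6+0.5)/2 × 1 = 0.55
  [10.75→13.75]: (0.5+0.2)/2 × 3 = 1.05
  [13.75→15.25]: (0.2+0.1)/2 × 1.5 = 0.225
  Sum = 33.0125 ng/mL·h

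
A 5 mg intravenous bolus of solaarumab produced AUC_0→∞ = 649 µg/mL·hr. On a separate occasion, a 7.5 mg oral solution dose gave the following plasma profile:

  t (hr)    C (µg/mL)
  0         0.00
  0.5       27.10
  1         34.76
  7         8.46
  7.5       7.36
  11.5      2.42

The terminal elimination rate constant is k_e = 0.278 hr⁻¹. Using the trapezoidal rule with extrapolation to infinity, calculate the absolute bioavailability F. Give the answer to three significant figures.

F = 0.189

Trapezoidal AUC_0→11.5 (oral solution):
  [0→0.5]: (0.00+27.10)/2 × 0.5 = 6.775
  [0.5→1]: (27.10+34.76)/2 × 0.5 = 15.465
  [1→7]: (34.76+8.46)/2 × 6 = 129.66
  [7→7.5]: (8.46+7.36)/2 × 0.5 = 3.955
  [7.5→11.5]: (7.36+2.42)/2 × 4 = 19.56
  Sum = 175.415 µg/mL·hr
Tail: C_last/k_e = 2.42/0.278 = 8.705
AUC_0→∞ (oral solution) = 175.415 + 8.705 = 184.12 µg/mL·hr
F = (AUC_ev/D_ev)/(AUC_iv/D_iv) = (184.12/7.5)/(649/5) = 24.5493/129.8 = 0.1891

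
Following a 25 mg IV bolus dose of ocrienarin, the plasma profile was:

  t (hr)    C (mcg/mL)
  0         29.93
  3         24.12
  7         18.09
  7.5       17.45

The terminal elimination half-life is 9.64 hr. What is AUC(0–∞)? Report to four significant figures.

Trapezoidal AUC_0→7.5:
  [0→3]: (29.93+24.12)/2 × 3 = 81.075
  [3→7]: (24.12+18.09)/2 × 4 = 84.42
  [7→7.5]: (18.09+17.45)/2 × 0.5 = 8.885
  Sum = 174.38 mcg/mL·hr
k_e = ln2 / t½ = 0.693147 / 9.64 = 0.0719 hr^-1
Extrapolated tail: C_last / k_e = 17.45 / 0.0719 = 242.698
AUC_0→∞ = 174.38 + 242.698 = 417.078 mcg/mL·hr

AUC = 417.1 mcg/mL·hr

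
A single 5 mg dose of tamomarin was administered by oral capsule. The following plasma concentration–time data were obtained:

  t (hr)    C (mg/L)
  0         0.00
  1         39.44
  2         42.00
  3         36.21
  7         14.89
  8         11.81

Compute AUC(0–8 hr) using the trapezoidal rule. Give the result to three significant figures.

Trapezoidal AUC_0→8:
  [0→1]: (0.00+39.44)/2 × 1 = 19.72
  [1→2]: (39.44+42.00)/2 × 1 = 40.72
  [2→3]: (42.00+36.21)/2 × 1 = 39.105
  [3→7]: (36.21+14.89)/2 × 4 = 102.2
  [7→8]: (14.89+11.81)/2 × 1 = 13.35
  Sum = 215.095 mg/L·hr

AUC = 215 mg/L·hr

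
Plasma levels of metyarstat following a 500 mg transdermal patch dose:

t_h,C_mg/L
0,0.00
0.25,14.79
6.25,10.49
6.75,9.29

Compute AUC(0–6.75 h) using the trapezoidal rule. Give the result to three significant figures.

AUC = 82.6 mg/L·h

Trapezoidal AUC_0→6.75:
  [0→0.25]: (0.00+14.79)/2 × 0.25 = 1.84875
  [0.25→6.25]: (14.79+10.49)/2 × 6 = 75.84
  [6.25→6.75]: (10.49+9.29)/2 × 0.5 = 4.945
  Sum = 82.63375 mg/L·h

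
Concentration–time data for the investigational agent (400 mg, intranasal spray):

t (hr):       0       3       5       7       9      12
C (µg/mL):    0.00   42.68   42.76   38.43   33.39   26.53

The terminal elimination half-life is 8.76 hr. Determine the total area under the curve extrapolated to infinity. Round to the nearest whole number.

Trapezoidal AUC_0→12:
  [0→3]: (0.00+42.68)/2 × 3 = 64.02
  [3→5]: (42.68+42.76)/2 × 2 = 85.44
  [5→7]: (42.76+38.43)/2 × 2 = 81.19
  [7→9]: (38.43+33.39)/2 × 2 = 71.82
  [9→12]: (33.39+26.53)/2 × 3 = 89.88
  Sum = 392.35 µg/mL·hr
k_e = ln2 / t½ = 0.693147 / 8.76 = 0.0791 hr^-1
Extrapolated tail: C_last / k_e = 26.53 / 0.0791 = 335.398
AUC_0→∞ = 392.35 + 335.398 = 727.748 µg/mL·hr

AUC = 728 µg/mL·hr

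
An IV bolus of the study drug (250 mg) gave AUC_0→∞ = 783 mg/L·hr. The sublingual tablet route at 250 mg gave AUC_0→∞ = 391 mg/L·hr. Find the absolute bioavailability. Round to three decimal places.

F = (AUC_ev / D_ev) / (AUC_iv / D_iv)
  = (391/250) / (783/250)
  = 1.564 / 3.132 = 0.4994

F = 0.499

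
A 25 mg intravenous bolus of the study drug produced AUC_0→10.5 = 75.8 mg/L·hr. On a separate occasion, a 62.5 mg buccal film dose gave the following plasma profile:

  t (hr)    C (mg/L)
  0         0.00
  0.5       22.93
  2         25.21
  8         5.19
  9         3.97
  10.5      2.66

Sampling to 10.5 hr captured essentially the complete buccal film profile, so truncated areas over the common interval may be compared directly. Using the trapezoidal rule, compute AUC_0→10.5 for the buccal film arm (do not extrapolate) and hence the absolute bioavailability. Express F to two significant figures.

F = 0.75

Trapezoidal AUC_0→10.5 (buccal film):
  [0→0.5]: (0.00+22.93)/2 × 0.5 = 5.7325
  [0.5→2]: (22.93+25.21)/2 × 1.5 = 36.105
  [2→8]: (25.21+5.19)/2 × 6 = 91.2
  [8→9]: (5.19+3.97)/2 × 1 = 4.58
  [9→10.5]: (3.97+2.66)/2 × 1.5 = 4.9725
  Sum = 142.59 mg/L·hr
F = (AUC_ev/D_ev)/(AUC_iv/D_iv) = (142.59/62.5)/(75.8/25) = 2.28144/3.032 = 0.7525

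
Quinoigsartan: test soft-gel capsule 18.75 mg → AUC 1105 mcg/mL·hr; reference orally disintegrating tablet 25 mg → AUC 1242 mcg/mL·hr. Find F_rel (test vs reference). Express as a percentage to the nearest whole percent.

F_rel = 119%

F_rel = (AUC_test/D_test) / (AUC_ref/D_ref)
      = (1105/18.75) / (1242/25)
      = 58.9333 / 49.68 = 1.1863 = 118.63%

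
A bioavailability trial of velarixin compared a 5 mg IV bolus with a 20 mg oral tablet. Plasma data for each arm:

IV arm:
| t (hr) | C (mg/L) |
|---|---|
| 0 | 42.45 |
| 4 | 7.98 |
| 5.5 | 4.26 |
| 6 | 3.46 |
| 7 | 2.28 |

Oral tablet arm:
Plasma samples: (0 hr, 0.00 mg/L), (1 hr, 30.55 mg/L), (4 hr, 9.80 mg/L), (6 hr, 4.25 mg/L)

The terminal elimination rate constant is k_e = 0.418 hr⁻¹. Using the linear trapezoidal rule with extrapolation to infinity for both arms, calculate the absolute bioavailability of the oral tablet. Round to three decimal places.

F = 0.208

Trapezoidal AUC_0→7 (IV):
  [0→4]: (42.45+7.98)/2 × 4 = 100.86
  [4→5.5]: (7.98+4.26)/2 × 1.5 = 9.18
  [5.5→6]: (4.26+3.46)/2 × 0.5 = 1.93
  [6→7]: (3.46+2.28)/2 × 1 = 2.87
  Sum = 114.84 mg/L·hr
IV tail: 2.28/0.418 = 5.455; AUC_iv,0→∞ = 114.84 + 5.455 = 120.295 mg/L·hr
Trapezoidal AUC_0→6 (oral tablet):
  [0→1]: (0.00+30.55)/2 × 1 = 15.275
  [1→4]: (30.55+9.80)/2 × 3 = 60.525
  [4→6]: (9.80+4.25)/2 × 2 = 14.05
  Sum = 89.85 mg/L·hr
oral tablet tail: 4.25/0.418 = 10.167; AUC_ev,0→∞ = 89.85 + 10.167 = 100.017 mg/L·hr
F = (AUC_ev/D_ev)/(AUC_iv/D_iv) = (100.017/20)/(120.295/5) = 5.00085/24.059 = 0.2079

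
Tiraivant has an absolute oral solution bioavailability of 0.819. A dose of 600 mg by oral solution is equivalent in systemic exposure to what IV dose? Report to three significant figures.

D_iv = 491 mg

Systemic exposure from an extravascular dose = F × D_ev, so the equivalent IV dose is F × D_ev.
D_iv = F × D_ev = 0.819 × 600 = 491.4 mg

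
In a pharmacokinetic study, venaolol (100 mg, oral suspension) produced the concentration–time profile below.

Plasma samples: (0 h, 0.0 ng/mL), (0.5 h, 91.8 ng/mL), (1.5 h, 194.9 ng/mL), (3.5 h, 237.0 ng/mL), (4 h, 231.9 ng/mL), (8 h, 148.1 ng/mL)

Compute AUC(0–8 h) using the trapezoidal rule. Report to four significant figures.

Trapezoidal AUC_0→8:
  [0→0.5]: (0.0+91.8)/2 × 0.5 = 22.95
  [0.5→1.5]: (91.8+194.9)/2 × 1 = 143.35
  [1.5→3.5]: (194.9+237.0)/2 × 2 = 431.9
  [3.5→4]: (237.0+231.9)/2 × 0.5 = 117.225
  [4→8]: (231.9+148.1)/2 × 4 = 760.0
  Sum = 1475.425 ng/mL·h

AUC = 1475 ng/mL·h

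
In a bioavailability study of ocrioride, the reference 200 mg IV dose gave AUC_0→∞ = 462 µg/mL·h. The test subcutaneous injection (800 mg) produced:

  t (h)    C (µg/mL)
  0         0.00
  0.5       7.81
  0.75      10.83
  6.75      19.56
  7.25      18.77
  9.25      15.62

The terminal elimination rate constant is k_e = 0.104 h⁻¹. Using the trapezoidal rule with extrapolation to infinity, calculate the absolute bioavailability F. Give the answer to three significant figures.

Trapezoidal AUC_0→9.25 (subcutaneous injection):
  [0→0.5]: (0.00+7.81)/2 × 0.5 = 1.9525
  [0.5→0.75]: (7.81+10.83)/2 × 0.25 = 2.33
  [0.75→6.75]: (10.83+19.56)/2 × 6 = 91.17
  [6.75→7.25]: (19.56+18.77)/2 × 0.5 = 9.5825
  [7.25→9.25]: (18.77+15.62)/2 × 2 = 34.39
  Sum = 139.425 µg/mL·h
Tail: C_last/k_e = 15.62/0.104 = 150.192
AUC_0→∞ (subcutaneous injection) = 139.425 + 150.192 = 289.617 µg/mL·h
F = (AUC_ev/D_ev)/(AUC_iv/D_iv) = (289.617/800)/(462/200) = 0.36202125/2.31 = 0.1567

F = 0.157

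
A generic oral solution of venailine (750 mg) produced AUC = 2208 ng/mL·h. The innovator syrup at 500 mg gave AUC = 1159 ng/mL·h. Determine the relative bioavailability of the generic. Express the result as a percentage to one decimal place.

F_rel = 127.0%

F_rel = (AUC_test/D_test) / (AUC_ref/D_ref)
      = (2208/750) / (1159/500)
      = 2.944 / 2.318 = 1.2701 = 127.01%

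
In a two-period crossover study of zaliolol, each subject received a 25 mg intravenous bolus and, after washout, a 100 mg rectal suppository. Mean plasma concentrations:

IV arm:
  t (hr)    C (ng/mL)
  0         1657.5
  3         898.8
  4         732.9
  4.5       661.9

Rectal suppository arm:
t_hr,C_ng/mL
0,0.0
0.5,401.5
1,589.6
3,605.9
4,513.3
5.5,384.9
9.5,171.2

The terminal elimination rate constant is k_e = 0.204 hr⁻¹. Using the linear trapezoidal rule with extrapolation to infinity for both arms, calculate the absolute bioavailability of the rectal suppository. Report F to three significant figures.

F = 0.143

Trapezoidal AUC_0→4.5 (IV):
  [0→3]: (1657.5+898.8)/2 × 3 = 3834.45
  [3→4]: (898.8+732.9)/2 × 1 = 815.85
  [4→4.5]: (732.9+661.9)/2 × 0.5 = 348.7
  Sum = 4999.0 ng/mL·hr
IV tail: 661.9/0.204 = 3244.608; AUC_iv,0→∞ = 4999.0 + 3244.608 = 8243.608 ng/mL·hr
Trapezoidal AUC_0→9.5 (rectal suppository):
  [0→0.5]: (0.0+401.5)/2 × 0.5 = 100.375
  [0.5→1]: (401.5+589.6)/2 × 0.5 = 247.775
  [1→3]: (589.6+605.9)/2 × 2 = 1195.5
  [3→4]: (605.9+513.3)/2 × 1 = 559.6
  [4→5.5]: (513.3+384.9)/2 × 1.5 = 673.65
  [5.5→9.5]: (384.9+171.2)/2 × 4 = 1112.2
  Sum = 3889.1 ng/mL·hr
rectal suppository tail: 171.2/0.204 = 839.216; AUC_ev,0→∞ = 3889.1 + 839.216 = 4728.316 ng/mL·hr
F = (AUC_ev/D_ev)/(AUC_iv/D_iv) = (4728.316/100)/(8243.608/25) = 47.28316/329.74432 = 0.1434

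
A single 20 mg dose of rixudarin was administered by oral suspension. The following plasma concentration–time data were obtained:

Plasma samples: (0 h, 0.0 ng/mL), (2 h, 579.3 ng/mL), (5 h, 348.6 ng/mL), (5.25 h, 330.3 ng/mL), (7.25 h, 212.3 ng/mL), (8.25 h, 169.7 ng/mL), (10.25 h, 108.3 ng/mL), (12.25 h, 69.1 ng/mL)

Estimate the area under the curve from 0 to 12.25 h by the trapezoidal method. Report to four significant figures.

AUC = 3245 ng/mL·h

Trapezoidal AUC_0→12.25:
  [0→2]: (0.0+579.3)/2 × 2 = 579.3
  [2→5]: (579.3+348.6)/2 × 3 = 1391.85
  [5→5.25]: (348.6+330.3)/2 × 0.25 = 84.8625
  [5.25→7.25]: (330.3+212.3)/2 × 2 = 542.6
  [7.25→8.25]: (212.3+169.7)/2 × 1 = 191.0
  [8.25→10.25]: (169.7+108.3)/2 × 2 = 278.0
  [10.25→12.25]: (108.3+69.1)/2 × 2 = 177.4
  Sum = 3245.0125 ng/mL·h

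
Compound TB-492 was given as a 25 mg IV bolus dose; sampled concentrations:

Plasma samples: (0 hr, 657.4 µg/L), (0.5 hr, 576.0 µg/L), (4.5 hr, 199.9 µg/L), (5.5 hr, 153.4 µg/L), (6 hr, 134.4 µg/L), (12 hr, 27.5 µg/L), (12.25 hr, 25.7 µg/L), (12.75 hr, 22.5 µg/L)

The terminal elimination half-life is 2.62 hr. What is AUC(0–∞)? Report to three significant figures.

AUC = 2700 µg/L·hr

Trapezoidal AUC_0→12.75:
  [0→0.5]: (657.4+576.0)/2 × 0.5 = 308.35
  [0.5→4.5]: (576.0+199.9)/2 × 4 = 1551.8
  [4.5→5.5]: (199.9+153.4)/2 × 1 = 176.65
  [5.5→6]: (153.4+134.4)/2 × 0.5 = 71.95
  [6→12]: (134.4+27.5)/2 × 6 = 485.7
  [12→12.25]: (27.5+25.7)/2 × 0.25 = 6.65
  [12.25→12.75]: (25.7+22.5)/2 × 0.5 = 12.05
  Sum = 2613.15 µg/L·hr
k_e = ln2 / t½ = 0.693147 / 2.62 = 0.2646 hr^-1
Extrapolated tail: C_last / k_e = 22.5 / 0.2646 = 85.034
AUC_0→∞ = 2613.15 + 85.034 = 2698.184 µg/L·hr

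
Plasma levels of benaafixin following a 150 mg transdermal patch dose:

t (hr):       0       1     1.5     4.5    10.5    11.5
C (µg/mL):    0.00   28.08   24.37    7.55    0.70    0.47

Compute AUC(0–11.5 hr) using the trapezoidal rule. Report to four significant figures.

Trapezoidal AUC_0→11.5:
  [0→1]: (0.00+28.08)/2 × 1 = 14.04
  [1→1.5]: (28.08+24.37)/2 × 0.5 = 13.1125
  [1.5→4.5]: (24.37+7.55)/2 × 3 = 47.88
  [4.5→10.5]: (7.55+0.70)/2 × 6 = 24.75
  [10.5→11.5]: (0.70+0.47)/2 × 1 = 0.585
  Sum = 100.3675 µg/mL·hr

AUC = 100.4 µg/mL·hr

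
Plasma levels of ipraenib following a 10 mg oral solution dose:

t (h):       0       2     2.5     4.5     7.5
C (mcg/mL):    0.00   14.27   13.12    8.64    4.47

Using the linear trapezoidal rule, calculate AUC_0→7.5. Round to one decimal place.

Trapezoidal AUC_0→7.5:
  [0→2]: (0.00+14.27)/2 × 2 = 14.27
  [2→2.5]: (14.27+13.12)/2 × 0.5 = 6.8475
  [2.5→4.5]: (13.12+8.64)/2 × 2 = 21.76
  [4.5→7.5]: (8.64+4.47)/2 × 3 = 19.665
  Sum = 62.5425 mcg/mL·h

AUC = 62.5 mcg/mL·h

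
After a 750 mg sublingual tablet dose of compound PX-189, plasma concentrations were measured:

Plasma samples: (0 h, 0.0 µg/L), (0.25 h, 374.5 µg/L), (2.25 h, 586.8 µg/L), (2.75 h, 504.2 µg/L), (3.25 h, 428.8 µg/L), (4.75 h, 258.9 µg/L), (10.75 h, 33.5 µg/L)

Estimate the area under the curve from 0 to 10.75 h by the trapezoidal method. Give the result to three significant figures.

AUC = 2910 µg/L·h

Trapezoidal AUC_0→10.75:
  [0→0.25]: (0.0+374.5)/2 × 0.25 = 46.8125
  [0.25→2.25]: (374.5+586.8)/2 × 2 = 961.3
  [2.25→2.75]: (586.8+504.2)/2 × 0.5 = 272.75
  [2.75→3.25]: (504.2+428.8)/2 × 0.5 = 233.25
  [3.25→4.75]: (428.8+258.9)/2 × 1.5 = 515.775
  [4.75→10.75]: (258.9+33.5)/2 × 6 = 877.2
  Sum = 2907.0875 µg/L·h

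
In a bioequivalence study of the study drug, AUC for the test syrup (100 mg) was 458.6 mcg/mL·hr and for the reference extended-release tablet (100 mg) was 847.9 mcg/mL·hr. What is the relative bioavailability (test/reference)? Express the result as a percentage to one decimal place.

F_rel = (AUC_test/D_test) / (AUC_ref/D_ref)
      = (458.6/100) / (847.9/100)
      = 4.586 / 8.479 = 0.5409 = 54.09%

F_rel = 54.1%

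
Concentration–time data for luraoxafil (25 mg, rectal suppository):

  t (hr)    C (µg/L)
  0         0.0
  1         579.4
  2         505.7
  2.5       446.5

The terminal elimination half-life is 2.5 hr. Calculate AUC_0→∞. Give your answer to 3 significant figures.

Trapezoidal AUC_0→2.5:
  [0→1]: (0.0+579.4)/2 × 1 = 289.7
  [1→2]: (579.4+505.7)/2 × 1 = 542.55
  [2→2.5]: (505.7+446.5)/2 × 0.5 = 238.05
  Sum = 1070.3 µg/L·hr
k_e = ln2 / t½ = 0.693147 / 2.5 = 0.2773 hr^-1
Extrapolated tail: C_last / k_e = 446.5 / 0.2773 = 1610.169
AUC_0→∞ = 1070.3 + 1610.169 = 2680.469 µg/L·hr

AUC = 2680 µg/L·hr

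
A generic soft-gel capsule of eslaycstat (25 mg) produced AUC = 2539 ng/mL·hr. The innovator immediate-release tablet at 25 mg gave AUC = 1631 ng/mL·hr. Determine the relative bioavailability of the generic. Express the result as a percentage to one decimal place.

F_rel = 155.7%

F_rel = (AUC_test/D_test) / (AUC_ref/D_ref)
      = (2539/25) / (1631/25)
      = 101.56 / 65.24 = 1.5567 = 155.67%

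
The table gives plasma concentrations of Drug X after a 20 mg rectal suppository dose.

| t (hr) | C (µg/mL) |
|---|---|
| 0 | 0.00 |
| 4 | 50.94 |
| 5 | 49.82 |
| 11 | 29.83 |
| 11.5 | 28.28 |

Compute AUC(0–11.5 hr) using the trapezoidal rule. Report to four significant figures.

Trapezoidal AUC_0→11.5:
  [0→4]: (0.00+50.94)/2 × 4 = 101.88
  [4→5]: (50.94+49.82)/2 × 1 = 50.38
  [5→11]: (49.82+29.83)/2 × 6 = 238.95
  [11→11.5]: (29.83+28.28)/2 × 0.5 = 14.5275
  Sum = 405.7375 µg/mL·hr

AUC = 405.7 µg/mL·hr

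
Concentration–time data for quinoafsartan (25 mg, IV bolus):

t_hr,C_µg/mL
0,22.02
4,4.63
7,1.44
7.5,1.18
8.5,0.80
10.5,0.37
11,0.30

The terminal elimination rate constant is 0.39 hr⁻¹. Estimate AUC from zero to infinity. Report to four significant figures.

Trapezoidal AUC_0→11:
  [0→4]: (22.02+4.63)/2 × 4 = 53.3
  [4→7]: (4.63+1.44)/2 × 3 = 9.105
  [7→7.5]: (1.44+1.18)/2 × 0.5 = 0.655
  [7.5→8.5]: (1.18+0.80)/2 × 1 = 0.99
  [8.5→10.5]: (0.80+0.37)/2 × 2 = 1.17
  [10.5→11]: (0.37+0.30)/2 × 0.5 = 0.1675
  Sum = 65.3875 µg/mL·hr
Extrapolated tail: C_last / k_e = 0.30 / 0.39 = 0.769
AUC_0→∞ = 65.3875 + 0.769 = 66.1565 µg/mL·hr

AUC = 66.16 µg/mL·hr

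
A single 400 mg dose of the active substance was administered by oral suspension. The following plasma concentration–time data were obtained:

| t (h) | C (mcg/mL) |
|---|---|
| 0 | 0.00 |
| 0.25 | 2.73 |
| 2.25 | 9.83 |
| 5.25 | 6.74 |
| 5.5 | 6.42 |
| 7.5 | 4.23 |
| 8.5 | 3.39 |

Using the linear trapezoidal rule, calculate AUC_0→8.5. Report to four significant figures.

Trapezoidal AUC_0→8.5:
  [0→0.25]: (0.00+2.73)/2 × 0.25 = 0.34125
  [0.25→2.25]: (2.73+9.83)/2 × 2 = 12.56
  [2.25→5.25]: (9.83+6.74)/2 × 3 = 24.855
  [5.25→5.5]: (6.74+6.42)/2 × 0.25 = 1.645
  [5.5→7.5]: (6.42+4.23)/2 × 2 = 10.65
  [7.5→8.5]: (4.23+3.39)/2 × 1 = 3.81
  Sum = 53.86125 mcg/mL·h

AUC = 53.86 mcg/mL·h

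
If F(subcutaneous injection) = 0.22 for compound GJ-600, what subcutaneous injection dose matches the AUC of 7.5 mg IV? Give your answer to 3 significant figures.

D_subcutaneous = 34.1 mg

For equal systemic exposure: F × D_ev = D_iv
D_ev = D_iv / F = 7.5 / 0.22 = 34.0909 mg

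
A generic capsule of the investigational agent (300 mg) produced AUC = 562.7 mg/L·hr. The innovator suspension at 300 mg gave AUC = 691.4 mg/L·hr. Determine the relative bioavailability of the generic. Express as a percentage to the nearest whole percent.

F_rel = (AUC_test/D_test) / (AUC_ref/D_ref)
      = (562.7/300) / (691.4/300)
      = 1.87567 / 2.30467 = 0.8139 = 81.39%

F_rel = 81%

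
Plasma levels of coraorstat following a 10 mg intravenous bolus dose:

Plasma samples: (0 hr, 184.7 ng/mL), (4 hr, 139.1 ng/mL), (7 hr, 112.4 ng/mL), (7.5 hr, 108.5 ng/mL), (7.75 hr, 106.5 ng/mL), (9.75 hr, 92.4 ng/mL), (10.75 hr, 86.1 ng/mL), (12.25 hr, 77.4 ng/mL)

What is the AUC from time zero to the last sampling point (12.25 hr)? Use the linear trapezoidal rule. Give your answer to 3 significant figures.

Trapezoidal AUC_0→12.25:
  [0→4]: (184.7+139.1)/2 × 4 = 647.6
  [4→7]: (139.1+112.4)/2 × 3 = 377.25
  [7→7.5]: (112.4+108.5)/2 × 0.5 = 55.225
  [7.5→7.75]: (108.5+106.5)/2 × 0.25 = 26.875
  [7.75→9.75]: (106.5+92.4)/2 × 2 = 198.9
  [9.75→10.75]: (92.4+86.1)/2 × 1 = 89.25
  [10.75→12.25]: (86.1+77.4)/2 × 1.5 = 122.625
  Sum = 1517.725 ng/mL·hr

AUC = 1520 ng/mL·hr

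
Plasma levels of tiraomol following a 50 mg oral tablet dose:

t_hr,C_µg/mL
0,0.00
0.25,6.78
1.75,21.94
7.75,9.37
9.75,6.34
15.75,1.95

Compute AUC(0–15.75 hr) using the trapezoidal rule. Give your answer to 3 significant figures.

AUC = 157 µg/mL·hr

Trapezoidal AUC_0→15.75:
  [0→0.25]: (0.00+6.78)/2 × 0.25 = 0.8475
  [0.25→1.75]: (6.78+21.94)/2 × 1.5 = 21.54
  [1.75→7.75]: (21.94+9.37)/2 × 6 = 93.93
  [7.75→9.75]: (9.37+6.34)/2 × 2 = 15.71
  [9.75→15.75]: (6.34+1.95)/2 × 6 = 24.87
  Sum = 156.8975 µg/mL·hr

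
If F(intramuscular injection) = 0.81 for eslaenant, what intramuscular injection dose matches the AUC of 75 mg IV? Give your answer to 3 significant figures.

For equal systemic exposure: F × D_ev = D_iv
D_ev = D_iv / F = 75 / 0.81 = 92.5926 mg

D_intramuscular = 92.6 mg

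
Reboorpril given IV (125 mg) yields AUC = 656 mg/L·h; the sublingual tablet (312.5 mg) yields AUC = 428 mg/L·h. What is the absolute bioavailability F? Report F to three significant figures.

F = (AUC_ev / D_ev) / (AUC_iv / D_iv)
  = (428/312.5) / (656/125)
  = 1.3696 / 5.248 = 0.2610

F = 0.261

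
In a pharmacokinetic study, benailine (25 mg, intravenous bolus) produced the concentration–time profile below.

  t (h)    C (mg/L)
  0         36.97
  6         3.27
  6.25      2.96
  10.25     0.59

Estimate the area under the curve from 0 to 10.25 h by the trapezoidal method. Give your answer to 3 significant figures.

AUC = 129 mg/L·h

Trapezoidal AUC_0→10.25:
  [0→6]: (36.97+3.27)/2 × 6 = 120.72
  [6→6.25]: (3.27+2.96)/2 × 0.25 = 0.77875
  [6.25→10.25]: (2.96+0.59)/2 × 4 = 7.1
  Sum = 128.59875 mg/L·h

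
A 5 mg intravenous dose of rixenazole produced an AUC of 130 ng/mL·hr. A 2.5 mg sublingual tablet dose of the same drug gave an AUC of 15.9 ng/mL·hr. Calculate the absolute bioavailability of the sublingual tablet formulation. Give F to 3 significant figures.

F = 0.245

F = (AUC_ev / D_ev) / (AUC_iv / D_iv)
  = (15.9/2.5) / (130/5)
  = 6.36 / 26 = 0.2446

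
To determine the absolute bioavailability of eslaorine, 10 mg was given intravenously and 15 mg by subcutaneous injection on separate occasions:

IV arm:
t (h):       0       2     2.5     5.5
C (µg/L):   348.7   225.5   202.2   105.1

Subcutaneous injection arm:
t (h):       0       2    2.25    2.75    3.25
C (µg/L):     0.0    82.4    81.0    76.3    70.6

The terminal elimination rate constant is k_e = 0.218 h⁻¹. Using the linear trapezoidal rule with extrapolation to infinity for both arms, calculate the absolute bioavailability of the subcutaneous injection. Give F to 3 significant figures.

Trapezoidal AUC_0→5.5 (IV):
  [0→2]: (348.7+225.5)/2 × 2 = 574.2
  [2→2.5]: (225.5+202.2)/2 × 0.5 = 106.925
  [2.5→5.5]: (202.2+105.1)/2 × 3 = 460.95
  Sum = 1142.075 µg/L·h
IV tail: 105.1/0.218 = 482.110; AUC_iv,0→∞ = 1142.075 + 482.110 = 1624.185 µg/L·h
Trapezoidal AUC_0→3.25 (subcutaneous injection):
  [0→2]: (0.0+82.4)/2 × 2 = 82.4
  [2→2.25]: (82.4+81.0)/2 × 0.25 = 20.425
  [2.25→2.75]: (81.0+76.3)/2 × 0.5 = 39.325
  [2.75→3.25]: (76.3+70.6)/2 × 0.5 = 36.725
  Sum = 178.875 µg/L·h
subcutaneous injection tail: 70.6/0.218 = 323.853; AUC_ev,0→∞ = 178.875 + 323.853 = 502.728 µg/L·h
F = (AUC_ev/D_ev)/(AUC_iv/D_iv) = (502.728/15)/(1624.185/10) = 33.5152/162.4185 = 0.2064

F = 0.206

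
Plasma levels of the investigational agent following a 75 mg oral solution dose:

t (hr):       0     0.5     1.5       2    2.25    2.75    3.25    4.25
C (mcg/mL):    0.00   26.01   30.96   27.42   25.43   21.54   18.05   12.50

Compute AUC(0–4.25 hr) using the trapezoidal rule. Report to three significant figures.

Trapezoidal AUC_0→4.25:
  [0→0.5]: (0.00+26.01)/2 × 0.5 = 6.5025
  [0.5→1.5]: (26.01+30.96)/2 × 1 = 28.485
  [1.5→2]: (30.96+27.42)/2 × 0.5 = 14.595
  [2→2.25]: (27.42+25.43)/2 × 0.25 = 6.60625
  [2.25→2.75]: (25.43+21.54)/2 × 0.5 = 11.7425
  [2.75→3.25]: (21.54+18.05)/2 × 0.5 = 9.8975
  [3.25→4.25]: (18.05+12.50)/2 × 1 = 15.275
  Sum = 93.10375 mcg/mL·hr

AUC = 93.1 mcg/mL·hr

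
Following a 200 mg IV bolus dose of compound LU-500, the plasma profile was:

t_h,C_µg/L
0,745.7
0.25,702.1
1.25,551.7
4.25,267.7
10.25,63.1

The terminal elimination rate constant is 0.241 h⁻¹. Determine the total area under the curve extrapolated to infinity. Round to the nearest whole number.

AUC = 3291 µg/L·h

Trapezoidal AUC_0→10.25:
  [0→0.25]: (745.7+702.1)/2 × 0.25 = 180.975
  [0.25→1.25]: (702.1+551.7)/2 × 1 = 626.9
  [1.25→4.25]: (551.7+267.7)/2 × 3 = 1229.1
  [4.25→10.25]: (267.7+63.1)/2 × 6 = 992.4
  Sum = 3029.375 µg/L·h
Extrapolated tail: C_last / k_e = 63.1 / 0.241 = 261.826
AUC_0→∞ = 3029.375 + 261.826 = 3291.201 µg/L·h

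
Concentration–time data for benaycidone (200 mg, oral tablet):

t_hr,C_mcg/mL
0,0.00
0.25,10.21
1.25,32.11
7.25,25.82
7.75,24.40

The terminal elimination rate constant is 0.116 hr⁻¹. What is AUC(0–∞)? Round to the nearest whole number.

Trapezoidal AUC_0→7.75:
  [0→0.25]: (0.00+10.21)/2 × 0.25 = 1.27625
  [0.25→1.25]: (10.21+32.11)/2 × 1 = 21.16
  [1.25→7.25]: (32.11+25.82)/2 × 6 = 173.79
  [7.25→7.75]: (25.82+24.40)/2 × 0.5 = 12.555
  Sum = 208.78125 mcg/mL·hr
Extrapolated tail: C_last / k_e = 24.40 / 0.116 = 210.345
AUC_0→∞ = 208.78125 + 210.345 = 419.12625 mcg/mL·hr

AUC = 419 mcg/mL·hr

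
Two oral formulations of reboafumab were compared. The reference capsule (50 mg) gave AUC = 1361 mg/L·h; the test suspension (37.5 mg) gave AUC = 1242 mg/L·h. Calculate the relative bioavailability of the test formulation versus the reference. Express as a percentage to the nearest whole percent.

F_rel = (AUC_test/D_test) / (AUC_ref/D_ref)
      = (1242/37.5) / (1361/50)
      = 33.12 / 27.22 = 1.2168 = 121.68%

F_rel = 122%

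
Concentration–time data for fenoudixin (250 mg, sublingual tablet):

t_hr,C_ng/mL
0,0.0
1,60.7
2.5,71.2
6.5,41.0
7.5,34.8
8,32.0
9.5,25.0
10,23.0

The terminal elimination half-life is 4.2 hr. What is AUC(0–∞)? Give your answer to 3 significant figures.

Trapezoidal AUC_0→10:
  [0→1]: (0.0+60.7)/2 × 1 = 30.35
  [1→2.5]: (60.7+71.2)/2 × 1.5 = 98.925
  [2.5→6.5]: (71.2+41.0)/2 × 4 = 224.4
  [6.5→7.5]: (41.0+34.8)/2 × 1 = 37.9
  [7.5→8]: (34.8+32.0)/2 × 0.5 = 16.7
  [8→9.5]: (32.0+25.0)/2 × 1.5 = 42.75
  [9.5→10]: (25.0+23.0)/2 × 0.5 = 12.0
  Sum = 463.025 ng/mL·hr
k_e = ln2 / t½ = 0.693147 / 4.2 = 0.1650 hr^-1
Extrapolated tail: C_last / k_e = 23.0 / 0.165 = 139.394
AUC_0→∞ = 463.025 + 139.394 = 602.419 ng/mL·hr

AUC = 602 ng/mL·hr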